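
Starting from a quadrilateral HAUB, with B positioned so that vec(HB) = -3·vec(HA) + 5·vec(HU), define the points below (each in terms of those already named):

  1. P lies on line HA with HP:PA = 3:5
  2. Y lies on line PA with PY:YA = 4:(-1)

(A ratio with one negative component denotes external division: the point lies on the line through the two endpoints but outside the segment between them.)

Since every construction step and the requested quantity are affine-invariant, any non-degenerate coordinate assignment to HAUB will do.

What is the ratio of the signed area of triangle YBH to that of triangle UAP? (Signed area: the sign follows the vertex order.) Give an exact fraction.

[YBH]:[UAP] = -29/3

Set H = (0, 0), A = (1, 0), U = (0, 1), B = (-3, 5); any affine frame gives the same invariant.
1. P lies on line HA with HP:PA = 3:5 ⇒ P = (3/8, 0)
2. Y lies on line PA with PY:YA = 4:(-1) ⇒ Y = (29/24, 0)
2·[YBH] = 145/24, 2·[UAP] = -5/8
[YBH]:[UAP] = 145/24:-5/8 = -29/3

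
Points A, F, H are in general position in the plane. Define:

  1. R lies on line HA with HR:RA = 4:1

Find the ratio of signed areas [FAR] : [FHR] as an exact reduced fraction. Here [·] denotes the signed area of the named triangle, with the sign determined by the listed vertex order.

[FAR]:[FHR] = -1/4

Assign A = (0, 0), F = (1, 0), H = (0, 1) — the answer is frame-independent, so this choice is without loss of generality.
1. R lies on line HA with HR:RA = 4:1 ⇒ R = (0, 1/5)
2·[FAR] = -1/5, 2·[FHR] = 4/5
[FAR]:[FHR] = -1/5:4/5 = -1/4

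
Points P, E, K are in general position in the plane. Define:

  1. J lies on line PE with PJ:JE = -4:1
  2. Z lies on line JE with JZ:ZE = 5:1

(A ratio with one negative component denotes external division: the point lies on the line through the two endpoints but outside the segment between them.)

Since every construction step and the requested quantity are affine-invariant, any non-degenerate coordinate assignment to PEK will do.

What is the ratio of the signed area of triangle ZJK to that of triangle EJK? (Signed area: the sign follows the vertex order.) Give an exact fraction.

Choose coordinates P = (0, 0), E = (1, 0), K = (0, 1).
1. J lies on line PE with PJ:JE = -4:1 ⇒ J = (4/3, 0)
2. Z lies on line JE with JZ:ZE = 5:1 ⇒ Z = (19/18, 0)
2·[ZJK] = 5/18, 2·[EJK] = 1/3
[ZJK]:[EJK] = 5/18:1/3 = 5/6

[ZJK]:[EJK] = 5/6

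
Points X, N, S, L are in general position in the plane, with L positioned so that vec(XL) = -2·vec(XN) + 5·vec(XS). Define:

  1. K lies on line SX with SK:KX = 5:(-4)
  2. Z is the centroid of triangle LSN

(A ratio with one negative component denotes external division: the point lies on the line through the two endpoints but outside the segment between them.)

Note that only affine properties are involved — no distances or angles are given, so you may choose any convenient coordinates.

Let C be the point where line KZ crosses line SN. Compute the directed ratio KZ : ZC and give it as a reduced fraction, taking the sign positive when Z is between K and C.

KZ:ZC = -17/2

Choose coordinates X = (0, 0), N = (1, 0), S = (0, 1), L = (-2, 5).
1. K lies on line SX with SK:KX = 5:(-4) ⇒ K = (0, -4)
2. Z is the centroid of triangle LSN ⇒ Z = (-1/3, 2)
line KZ meets SN at C = (-5/17, 22/17)
Z = K + t·(C−K) with t = 17/15, so KZ:ZC = 17/15:-2/15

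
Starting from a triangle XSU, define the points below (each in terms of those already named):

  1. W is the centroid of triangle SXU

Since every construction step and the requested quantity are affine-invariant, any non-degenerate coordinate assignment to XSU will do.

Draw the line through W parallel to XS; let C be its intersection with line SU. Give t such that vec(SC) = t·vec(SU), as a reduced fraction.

Set X = (0, 0), S = (1, 0), U = (0, 1); any affine frame gives the same invariant.
1. W is the centroid of triangle SXU ⇒ W = (1/3, 1/3)
through W parallel to XS: direction (1, 0); meets SU at C = (2/3, 1/3)
C = S + t·(U−S) with t = 1/3

t = 1/3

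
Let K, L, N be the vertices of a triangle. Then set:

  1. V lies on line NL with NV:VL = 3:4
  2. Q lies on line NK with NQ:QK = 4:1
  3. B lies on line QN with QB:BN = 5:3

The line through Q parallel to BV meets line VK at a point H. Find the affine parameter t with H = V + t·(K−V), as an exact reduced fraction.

t = 5/7

Work in coordinates with K = (0, 0), L = (1, 0), N = (0, 1).
1. V lies on line NL with NV:VL = 3:4 ⇒ V = (3/7, 4/7)
2. Q lies on line NK with NQ:QK = 4:1 ⇒ Q = (0, 1/5)
3. B lies on line QN with QB:BN = 5:3 ⇒ B = (0, 7/10)
through Q parallel to BV: direction (3/7, -9/70); meets VK at H = (6/49, 8/49)
H = V + t·(K−V) with t = 5/7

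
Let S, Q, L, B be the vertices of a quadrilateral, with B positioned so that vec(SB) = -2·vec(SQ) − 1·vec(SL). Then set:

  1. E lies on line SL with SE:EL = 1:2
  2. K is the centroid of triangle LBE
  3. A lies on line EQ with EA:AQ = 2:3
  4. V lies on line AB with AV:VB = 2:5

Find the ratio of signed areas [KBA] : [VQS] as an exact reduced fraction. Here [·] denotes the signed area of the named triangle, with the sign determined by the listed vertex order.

[KBA]:[VQS] = 112/15

Work in coordinates with S = (0, 0), Q = (1, 0), L = (0, 1), B = (-2, -1).
1. E lies on line SL with SE:EL = 1:2 ⇒ E = (0, 1/3)
2. K is the centroid of triangle LBE ⇒ K = (-2/3, 1/9)
3. A lies on line EQ with EA:AQ = 2:3 ⇒ A = (2/5, 1/5)
4. V lies on line AB with AV:VB = 2:5 ⇒ V = (-2/7, -1/7)
2·[KBA] = 16/15, 2·[VQS] = 1/7
[KBA]:[VQS] = 16/15:1/7 = 112/15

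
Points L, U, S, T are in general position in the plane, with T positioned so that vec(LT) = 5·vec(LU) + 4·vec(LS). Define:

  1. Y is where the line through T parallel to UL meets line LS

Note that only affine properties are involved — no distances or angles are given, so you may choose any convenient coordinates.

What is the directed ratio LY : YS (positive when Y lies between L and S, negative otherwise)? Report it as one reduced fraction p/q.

Choose coordinates L = (0, 0), U = (1, 0), S = (0, 1), T = (5, 4).
1. Y is where the line through T parallel to UL meets line LS ⇒ Y = (0, 4)
Y = L + t·(S−L) with t = 4, so LY:YS = t:(1−t) = 4:-3

LY:YS = -4/3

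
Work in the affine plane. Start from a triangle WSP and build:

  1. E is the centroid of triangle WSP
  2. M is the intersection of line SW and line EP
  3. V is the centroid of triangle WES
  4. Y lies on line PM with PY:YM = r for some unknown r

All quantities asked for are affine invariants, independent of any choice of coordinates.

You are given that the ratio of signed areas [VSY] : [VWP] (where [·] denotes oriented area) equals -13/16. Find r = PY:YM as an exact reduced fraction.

r = 1/5

Choose coordinates W = (0, 0), S = (1, 0), P = (0, 1).
1. E is the centroid of triangle WSP ⇒ E = (1/3, 1/3)
2. M is the intersection of line SW and line EP ⇒ M = (1/2, 0)
3. V is the centroid of triangle WES ⇒ V = (4/9, 1/9)
4. With PY:YM = r, write λ = r/(r+1) so Y = P + λ·(M−P); Y is affine-linear in λ
Every point depending on Y is an affine combination of Y and λ-independent points, so each such coordinate is linear in λ; the λ² term in each signed area is a multiple of (M−P)×(M−P) = 0, so 2·[VSY] and 2·[VWP] are each linear in λ. Evaluating at λ=0 and λ=1:
  2·[VSY] = -1/2·λ + 4/9,   2·[VWP] = -4/9
So [VSY]:[VWP] = (-1/2·λ + 4/9) / (-4/9). Setting this equal to -13/16:
  -1/2·λ + 4/9 = -13/16·(-4/9)  ⇒  λ = 1/6
Then r = λ/(1−λ) = (1/6)/(5/6) = 1/5. Check: with r = 1/5, Y = (1/12, 5/6) and [VSY]:[VWP] = -13/16 as required.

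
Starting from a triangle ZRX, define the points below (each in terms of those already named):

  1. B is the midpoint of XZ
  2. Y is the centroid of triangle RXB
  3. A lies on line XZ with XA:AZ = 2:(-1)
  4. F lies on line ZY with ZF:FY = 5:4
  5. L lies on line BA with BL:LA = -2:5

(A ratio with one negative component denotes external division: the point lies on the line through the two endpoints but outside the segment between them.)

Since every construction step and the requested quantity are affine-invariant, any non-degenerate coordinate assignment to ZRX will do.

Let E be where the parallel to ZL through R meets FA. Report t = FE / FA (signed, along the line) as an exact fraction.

Work in coordinates with Z = (0, 0), R = (1, 0), X = (0, 1).
1. B is the midpoint of XZ ⇒ B = (0, 1/2)
2. Y is the centroid of triangle RXB ⇒ Y = (1/3, 1/2)
3. A lies on line XZ with XA:AZ = 2:(-1) ⇒ A = (0, -1)
4. F lies on line ZY with ZF:FY = 5:4 ⇒ F = (5/27, 5/18)
5. L lies on line BA with BL:LA = -2:5 ⇒ L = (0, 3/2)
through R parallel to ZL: direction (0, 3/2); meets FA at E = (1, 59/10)
E = F + t·(A−F) with t = -22/5

t = -22/5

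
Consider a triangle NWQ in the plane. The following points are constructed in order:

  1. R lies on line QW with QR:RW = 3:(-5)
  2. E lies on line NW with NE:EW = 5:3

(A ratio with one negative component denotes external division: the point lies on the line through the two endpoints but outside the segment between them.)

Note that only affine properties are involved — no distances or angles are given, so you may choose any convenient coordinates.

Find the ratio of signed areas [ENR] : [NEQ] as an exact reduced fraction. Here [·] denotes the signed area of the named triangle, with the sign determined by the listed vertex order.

Assign N = (0, 0), W = (1, 0), Q = (0, 1) — the answer is frame-independent, so this choice is without loss of generality.
1. R lies on line QW with QR:RW = 3:(-5) ⇒ R = (-3/2, 5/2)
2. E lies on line NW with NE:EW = 5:3 ⇒ E = (5/8, 0)
2·[ENR] = -25/16, 2·[NEQ] = 5/8
[ENR]:[NEQ] = -25/16:5/8 = -5/2

[ENR]:[NEQ] = -5/2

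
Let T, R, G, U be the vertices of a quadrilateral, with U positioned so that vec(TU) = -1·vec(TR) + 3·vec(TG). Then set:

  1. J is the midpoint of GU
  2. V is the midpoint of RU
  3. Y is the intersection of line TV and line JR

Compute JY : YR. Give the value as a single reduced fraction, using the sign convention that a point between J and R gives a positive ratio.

Choose coordinates T = (0, 0), R = (1, 0), G = (0, 1), U = (-1, 3).
1. J is the midpoint of GU ⇒ J = (-1/2, 2)
2. V is the midpoint of RU ⇒ V = (0, 3/2)
3. Y is the intersection of line TV and line JR ⇒ Y = (0, 4/3)
Y = J + t·(R−J) with t = 1/3, so JY:YR = t:(1−t) = 1/3:2/3

JY:YR = 1/2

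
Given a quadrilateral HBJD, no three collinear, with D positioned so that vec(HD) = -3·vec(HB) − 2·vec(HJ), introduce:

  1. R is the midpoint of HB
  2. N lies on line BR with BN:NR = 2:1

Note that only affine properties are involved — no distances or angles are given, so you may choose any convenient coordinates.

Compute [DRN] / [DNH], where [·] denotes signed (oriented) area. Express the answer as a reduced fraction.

[DRN]:[DNH] = -1/4

Work in coordinates with H = (0, 0), B = (1, 0), J = (0, 1), D = (-3, -2).
1. R is the midpoint of HB ⇒ R = (1/2, 0)
2. N lies on line BR with BN:NR = 2:1 ⇒ N = (2/3, 0)
2·[DRN] = -1/3, 2·[DNH] = 4/3
[DRN]:[DNH] = -1/3:4/3 = -1/4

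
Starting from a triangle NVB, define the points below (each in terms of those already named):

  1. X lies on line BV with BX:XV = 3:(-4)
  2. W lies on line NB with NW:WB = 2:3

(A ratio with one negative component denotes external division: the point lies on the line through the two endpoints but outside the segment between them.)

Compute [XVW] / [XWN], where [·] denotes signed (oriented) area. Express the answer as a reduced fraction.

Choose coordinates N = (0, 0), V = (1, 0), B = (0, 1).
1. X lies on line BV with BX:XV = 3:(-4) ⇒ X = (-3, 4)
2. W lies on line NB with NW:WB = 2:3 ⇒ W = (0, 2/5)
2·[XVW] = -12/5, 2·[XWN] = -6/5
[XVW]:[XWN] = -12/5:-6/5 = 2

[XVW]:[XWN] = 2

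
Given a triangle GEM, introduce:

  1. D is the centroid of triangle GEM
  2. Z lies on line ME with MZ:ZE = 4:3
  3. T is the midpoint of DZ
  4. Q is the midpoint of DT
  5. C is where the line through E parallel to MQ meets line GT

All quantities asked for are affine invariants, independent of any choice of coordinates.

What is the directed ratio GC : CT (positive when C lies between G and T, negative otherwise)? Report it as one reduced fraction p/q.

GC:CT = -54/17

Set G = (0, 0), E = (1, 0), M = (0, 1); any affine frame gives the same invariant.
1. D is the centroid of triangle GEM ⇒ D = (1/3, 1/3)
2. Z lies on line ME with MZ:ZE = 4:3 ⇒ Z = (4/7, 3/7)
3. T is the midpoint of DZ ⇒ T = (19/42, 8/21)
4. Q is the midpoint of DT ⇒ Q = (11/28, 5/14)
5. C is where the line through E parallel to MQ meets line GT ⇒ C = (171/259, 144/259)
C = G + t·(T−G) with t = 54/37, so GC:CT = t:(1−t) = 54/37:-17/37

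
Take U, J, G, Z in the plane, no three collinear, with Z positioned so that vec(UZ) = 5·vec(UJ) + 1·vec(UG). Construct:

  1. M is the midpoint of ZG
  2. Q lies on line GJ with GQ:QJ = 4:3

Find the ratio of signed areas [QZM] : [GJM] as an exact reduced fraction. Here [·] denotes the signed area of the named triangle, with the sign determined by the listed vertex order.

Work in coordinates with U = (0, 0), J = (1, 0), G = (0, 1), Z = (5, 1).
1. M is the midpoint of ZG ⇒ M = (5/2, 1)
2. Q lies on line GJ with GQ:QJ = 4:3 ⇒ Q = (4/7, 3/7)
2·[QZM] = 10/7, 2·[GJM] = 5/2
[QZM]:[GJM] = 10/7:5/2 = 4/7

[QZM]:[GJM] = 4/7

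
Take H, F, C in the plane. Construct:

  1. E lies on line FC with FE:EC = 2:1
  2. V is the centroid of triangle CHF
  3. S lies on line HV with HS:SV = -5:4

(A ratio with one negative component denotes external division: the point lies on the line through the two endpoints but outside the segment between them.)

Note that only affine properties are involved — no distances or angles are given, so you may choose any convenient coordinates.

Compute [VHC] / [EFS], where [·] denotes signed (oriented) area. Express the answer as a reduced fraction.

[VHC]:[EFS] = -3/14

Assign H = (0, 0), F = (1, 0), C = (0, 1) — the answer is frame-independent, so this choice is without loss of generality.
1. E lies on line FC with FE:EC = 2:1 ⇒ E = (1/3, 2/3)
2. V is the centroid of triangle CHF ⇒ V = (1/3, 1/3)
3. S lies on line HV with HS:SV = -5:4 ⇒ S = (5/3, 5/3)
2·[VHC] = -1/3, 2·[EFS] = 14/9
[VHC]:[EFS] = -1/3:14/9 = -3/14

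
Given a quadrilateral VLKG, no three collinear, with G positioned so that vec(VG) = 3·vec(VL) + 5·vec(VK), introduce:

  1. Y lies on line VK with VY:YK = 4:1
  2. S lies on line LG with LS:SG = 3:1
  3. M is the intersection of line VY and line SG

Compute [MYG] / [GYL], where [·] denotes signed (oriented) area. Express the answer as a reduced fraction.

Assign V = (0, 0), L = (1, 0), K = (0, 1), G = (3, 5) — the answer is frame-independent, so this choice is without loss of generality.
1. Y lies on line VK with VY:YK = 4:1 ⇒ Y = (0, 4/5)
2. S lies on line LG with LS:SG = 3:1 ⇒ S = (5/2, 15/4)
3. M is the intersection of line VY and line SG ⇒ M = (0, -5/2)
2·[MYG] = -99/10, 2·[GYL] = 33/5
[MYG]:[GYL] = -99/10:33/5 = -3/2

[MYG]:[GYL] = -3/2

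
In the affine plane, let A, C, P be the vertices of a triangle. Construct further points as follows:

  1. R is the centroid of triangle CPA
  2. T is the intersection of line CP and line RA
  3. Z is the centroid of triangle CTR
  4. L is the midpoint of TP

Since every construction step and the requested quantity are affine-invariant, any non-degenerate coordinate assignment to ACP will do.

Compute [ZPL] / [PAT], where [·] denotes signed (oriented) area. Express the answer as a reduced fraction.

Set A = (0, 0), C = (1, 0), P = (0, 1); any affine frame gives the same invariant.
1. R is the centroid of triangle CPA ⇒ R = (1/3, 1/3)
2. T is the intersection of line CP and line RA ⇒ T = (1/2, 1/2)
3. Z is the centroid of triangle CTR ⇒ Z = (11/18, 5/18)
4. L is the midpoint of TP ⇒ L = (1/4, 3/4)
2·[ZPL] = -1/36, 2·[PAT] = 1/2
[ZPL]:[PAT] = -1/36:1/2 = -1/18

[ZPL]:[PAT] = -1/18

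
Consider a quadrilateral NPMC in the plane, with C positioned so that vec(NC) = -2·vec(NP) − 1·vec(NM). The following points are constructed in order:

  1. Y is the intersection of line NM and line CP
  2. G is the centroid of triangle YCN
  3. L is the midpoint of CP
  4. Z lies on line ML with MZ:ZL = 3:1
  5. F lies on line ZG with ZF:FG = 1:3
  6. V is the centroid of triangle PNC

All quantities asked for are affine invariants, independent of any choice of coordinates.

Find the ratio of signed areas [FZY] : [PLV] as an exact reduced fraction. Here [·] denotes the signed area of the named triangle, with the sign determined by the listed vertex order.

Assign N = (0, 0), P = (1, 0), M = (0, 1), C = (-2, -1) — the answer is frame-independent, so this choice is without loss of generality.
1. Y is the intersection of line NM and line CP ⇒ Y = (0, -1/3)
2. G is the centroid of triangle YCN ⇒ G = (-2/3, -4/9)
3. L is the midpoint of CP ⇒ L = (-1/2, -1/2)
4. Z lies on line ML with MZ:ZL = 3:1 ⇒ Z = (-3/8, -1/8)
5. F lies on line ZG with ZF:FG = 1:3 ⇒ F = (-43/96, -59/288)
6. V is the centroid of triangle PNC ⇒ V = (-1/3, -1/3)
2·[FZY] = -13/288, 2·[PLV] = -1/6
[FZY]:[PLV] = -13/288:-1/6 = 13/48

[FZY]:[PLV] = 13/48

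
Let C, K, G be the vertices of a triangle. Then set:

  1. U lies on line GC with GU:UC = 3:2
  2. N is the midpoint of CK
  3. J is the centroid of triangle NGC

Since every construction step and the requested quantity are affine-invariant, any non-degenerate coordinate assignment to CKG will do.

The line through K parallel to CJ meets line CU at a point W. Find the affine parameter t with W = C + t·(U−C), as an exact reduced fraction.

t = -5

Choose coordinates C = (0, 0), K = (1, 0), G = (0, 1).
1. U lies on line GC with GU:UC = 3:2 ⇒ U = (0, 2/5)
2. N is the midpoint of CK ⇒ N = (1/2, 0)
3. J is the centroid of triangle NGC ⇒ J = (1/6, 1/3)
through K parallel to CJ: direction (1/6, 1/3); meets CU at W = (0, -2)
W = C + t·(U−C) with t = -5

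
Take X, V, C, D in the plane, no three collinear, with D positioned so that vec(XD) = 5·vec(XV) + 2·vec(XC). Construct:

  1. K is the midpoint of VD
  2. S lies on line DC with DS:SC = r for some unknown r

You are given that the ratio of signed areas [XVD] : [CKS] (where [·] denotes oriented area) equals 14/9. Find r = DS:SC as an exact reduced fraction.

Choose coordinates X = (0, 0), V = (1, 0), C = (0, 1), D = (5, 2).
1. K is the midpoint of VD ⇒ K = (3, 1)
2. With DS:SC = r, write λ = r/(r+1) so S = D + λ·(C−D); S is affine-linear in λ
Every point depending on S is an affine combination of S and λ-independent points, so each such coordinate is linear in λ; the λ² term in each signed area is a multiple of (C−D)×(C−D) = 0, so 2·[XVD] and 2·[CKS] are each linear in λ. Evaluating at λ=0 and λ=1:
  2·[XVD] = 2,   2·[CKS] = -3·λ + 3
So [XVD]:[CKS] = (2) / (-3·λ + 3). Setting this equal to 14/9:
  2 = 14/9·(-3·λ + 3)  ⇒  λ = 4/7
Then r = λ/(1−λ) = (4/7)/(3/7) = 4/3. Check: with r = 4/3, S = (15/7, 10/7) and [XVD]:[CKS] = 14/9 as required.

r = 4/3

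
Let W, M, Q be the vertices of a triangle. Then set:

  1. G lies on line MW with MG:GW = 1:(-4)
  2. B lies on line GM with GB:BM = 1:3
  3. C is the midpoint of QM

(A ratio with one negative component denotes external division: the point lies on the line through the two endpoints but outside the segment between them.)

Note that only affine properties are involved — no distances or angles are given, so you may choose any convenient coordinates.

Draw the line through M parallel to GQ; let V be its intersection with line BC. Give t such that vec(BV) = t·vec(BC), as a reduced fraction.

Choose coordinates W = (0, 0), M = (1, 0), Q = (0, 1).
1. G lies on line MW with MG:GW = 1:(-4) ⇒ G = (4/3, 0)
2. B lies on line GM with GB:BM = 1:3 ⇒ B = (5/4, 0)
3. C is the midpoint of QM ⇒ C = (1/2, 1/2)
through M parallel to GQ: direction (-4/3, 1); meets BC at V = (-1, 3/2)
V = B + t·(C−B) with t = 3

t = 3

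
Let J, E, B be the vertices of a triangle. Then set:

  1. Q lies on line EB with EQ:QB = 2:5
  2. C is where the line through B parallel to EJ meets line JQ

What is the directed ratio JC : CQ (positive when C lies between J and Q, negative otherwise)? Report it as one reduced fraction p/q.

JC:CQ = -7/5

Assign J = (0, 0), E = (1, 0), B = (0, 1) — the answer is frame-independent, so this choice is without loss of generality.
1. Q lies on line EB with EQ:QB = 2:5 ⇒ Q = (5/7, 2/7)
2. C is where the line through B parallel to EJ meets line JQ ⇒ C = (5/2, 1)
C = J + t·(Q−J) with t = 7/2, so JC:CQ = t:(1−t) = 7/2:-5/2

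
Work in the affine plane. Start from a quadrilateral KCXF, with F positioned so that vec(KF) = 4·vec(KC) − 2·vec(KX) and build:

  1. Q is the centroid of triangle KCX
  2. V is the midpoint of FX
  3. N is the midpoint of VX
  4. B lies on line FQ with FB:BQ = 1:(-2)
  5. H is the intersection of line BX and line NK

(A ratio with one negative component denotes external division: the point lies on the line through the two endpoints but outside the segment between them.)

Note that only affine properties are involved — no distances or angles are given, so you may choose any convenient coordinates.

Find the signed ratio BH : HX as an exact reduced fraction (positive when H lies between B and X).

Assign K = (0, 0), C = (1, 0), X = (0, 1), F = (4, -2) — the answer is frame-independent, so this choice is without loss of generality.
1. Q is the centroid of triangle KCX ⇒ Q = (1/3, 1/3)
2. V is the midpoint of FX ⇒ V = (2, -1/2)
3. N is the midpoint of VX ⇒ N = (1, 1/4)
4. B lies on line FQ with FB:BQ = 1:(-2) ⇒ B = (23/3, -13/3)
5. H is the intersection of line BX and line NK ⇒ H = (92/87, 23/87)
H = B + t·(X−B) with t = 25/29, so BH:HX = t:(1−t) = 25/29:4/29

BH:HX = 25/4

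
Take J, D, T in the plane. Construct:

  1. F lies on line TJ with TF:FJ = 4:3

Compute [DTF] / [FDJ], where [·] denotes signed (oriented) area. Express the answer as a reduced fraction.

[DTF]:[FDJ] = -4/3

Set J = (0, 0), D = (1, 0), T = (0, 1); any affine frame gives the same invariant.
1. F lies on line TJ with TF:FJ = 4:3 ⇒ F = (0, 3/7)
2·[DTF] = 4/7, 2·[FDJ] = -3/7
[DTF]:[FDJ] = 4/7:-3/7 = -4/3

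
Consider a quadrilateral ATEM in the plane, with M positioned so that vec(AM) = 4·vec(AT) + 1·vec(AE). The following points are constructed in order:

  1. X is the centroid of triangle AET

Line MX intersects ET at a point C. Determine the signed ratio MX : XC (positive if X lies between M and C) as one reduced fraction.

MX:XC = -13

Choose coordinates A = (0, 0), T = (1, 0), E = (0, 1), M = (4, 1).
1. X is the centroid of triangle AET ⇒ X = (1/3, 1/3)
line MX meets ET at C = (8/13, 5/13)
X = M + t·(C−M) with t = 13/12, so MX:XC = 13/12:-1/12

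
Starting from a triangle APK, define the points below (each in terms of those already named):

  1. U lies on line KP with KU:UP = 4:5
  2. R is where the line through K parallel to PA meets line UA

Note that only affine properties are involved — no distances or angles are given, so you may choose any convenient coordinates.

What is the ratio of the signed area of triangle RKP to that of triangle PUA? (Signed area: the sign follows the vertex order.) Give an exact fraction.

[RKP]:[PUA] = 36/25

Choose coordinates A = (0, 0), P = (1, 0), K = (0, 1).
1. U lies on line KP with KU:UP = 4:5 ⇒ U = (4/9, 5/9)
2. R is where the line through K parallel to PA meets line UA ⇒ R = (4/5, 1)
2·[RKP] = 4/5, 2·[PUA] = 5/9
[RKP]:[PUA] = 4/5:5/9 = 36/25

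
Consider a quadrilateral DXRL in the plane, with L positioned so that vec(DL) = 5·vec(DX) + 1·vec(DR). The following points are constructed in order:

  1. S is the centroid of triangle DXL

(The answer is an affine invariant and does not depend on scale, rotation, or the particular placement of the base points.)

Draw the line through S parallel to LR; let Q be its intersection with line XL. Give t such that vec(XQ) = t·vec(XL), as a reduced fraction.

Assign D = (0, 0), X = (1, 0), R = (0, 1), L = (5, 1) — the answer is frame-independent, so this choice is without loss of generality.
1. S is the centroid of triangle DXL ⇒ S = (2, 1/3)
through S parallel to LR: direction (-5, 0); meets XL at Q = (7/3, 1/3)
Q = X + t·(L−X) with t = 1/3

t = 1/3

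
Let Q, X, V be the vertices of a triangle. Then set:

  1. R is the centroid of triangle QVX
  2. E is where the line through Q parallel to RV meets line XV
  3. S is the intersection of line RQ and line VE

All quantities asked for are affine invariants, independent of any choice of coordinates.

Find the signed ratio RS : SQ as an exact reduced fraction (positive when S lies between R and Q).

RS:SQ = -1/3

Assign Q = (0, 0), X = (1, 0), V = (0, 1) — the answer is frame-independent, so this choice is without loss of generality.
1. R is the centroid of triangle QVX ⇒ R = (1/3, 1/3)
2. E is where the line through Q parallel to RV meets line XV ⇒ E = (-1, 2)
3. S is the intersection of line RQ and line VE ⇒ S = (1/2, 1/2)
S = R + t·(Q−R) with t = -1/2, so RS:SQ = t:(1−t) = -1/2:3/2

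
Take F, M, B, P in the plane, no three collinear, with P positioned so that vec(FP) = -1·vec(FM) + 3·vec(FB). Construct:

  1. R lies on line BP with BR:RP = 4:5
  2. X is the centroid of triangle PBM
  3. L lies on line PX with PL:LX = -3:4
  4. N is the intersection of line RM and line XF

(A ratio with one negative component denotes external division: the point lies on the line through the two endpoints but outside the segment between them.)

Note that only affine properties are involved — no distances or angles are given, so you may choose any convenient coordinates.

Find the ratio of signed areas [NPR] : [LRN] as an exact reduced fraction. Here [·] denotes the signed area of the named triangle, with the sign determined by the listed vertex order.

Assign F = (0, 0), M = (1, 0), B = (0, 1), P = (-1, 3) — the answer is frame-independent, so this choice is without loss of generality.
1. R lies on line BP with BR:RP = 4:5 ⇒ R = (-4/9, 17/9)
2. X is the centroid of triangle PBM ⇒ X = (0, 4/3)
3. L lies on line PX with PL:LX = -3:4 ⇒ L = (-4, 8)
4. N is the intersection of line RM and line XF ⇒ N = (0, 17/13)
2·[NPR] = 20/117, 2·[LRN] = 76/117
[NPR]:[LRN] = 20/117:76/117 = 5/19

[NPR]:[LRN] = 5/19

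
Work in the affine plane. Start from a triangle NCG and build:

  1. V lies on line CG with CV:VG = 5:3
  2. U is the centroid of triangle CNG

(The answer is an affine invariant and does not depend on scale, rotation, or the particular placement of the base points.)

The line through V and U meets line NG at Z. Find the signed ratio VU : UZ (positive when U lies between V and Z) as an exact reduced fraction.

Set N = (0, 0), C = (1, 0), G = (0, 1); any affine frame gives the same invariant.
1. V lies on line CG with CV:VG = 5:3 ⇒ V = (3/8, 5/8)
2. U is the centroid of triangle CNG ⇒ U = (1/3, 1/3)
line VU meets NG at Z = (0, -2)
U = V + t·(Z−V) with t = 1/9, so VU:UZ = 1/9:8/9

VU:UZ = 1/8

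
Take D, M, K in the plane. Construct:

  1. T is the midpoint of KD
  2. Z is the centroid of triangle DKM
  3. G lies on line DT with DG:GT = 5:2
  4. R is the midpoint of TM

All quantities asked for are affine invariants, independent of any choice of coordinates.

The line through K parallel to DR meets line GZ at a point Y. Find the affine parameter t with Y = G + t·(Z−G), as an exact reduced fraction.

Set D = (0, 0), M = (1, 0), K = (0, 1); any affine frame gives the same invariant.
1. T is the midpoint of KD ⇒ T = (0, 1/2)
2. Z is the centroid of triangle DKM ⇒ Z = (1/3, 1/3)
3. G lies on line DT with DG:GT = 5:2 ⇒ G = (0, 5/14)
4. R is the midpoint of TM ⇒ R = (1/2, 1/4)
through K parallel to DR: direction (1/2, 1/4); meets GZ at Y = (-9/8, 7/16)
Y = G + t·(Z−G) with t = -27/8

t = -27/8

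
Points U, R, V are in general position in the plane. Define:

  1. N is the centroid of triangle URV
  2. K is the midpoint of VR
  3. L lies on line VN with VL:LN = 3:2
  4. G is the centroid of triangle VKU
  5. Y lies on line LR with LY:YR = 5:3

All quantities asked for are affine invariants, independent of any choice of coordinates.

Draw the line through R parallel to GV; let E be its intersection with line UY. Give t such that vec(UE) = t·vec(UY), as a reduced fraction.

t = 40/31

Work in coordinates with U = (0, 0), R = (1, 0), V = (0, 1).
1. N is the centroid of triangle URV ⇒ N = (1/3, 1/3)
2. K is the midpoint of VR ⇒ K = (1/2, 1/2)
3. L lies on line VN with VL:LN = 3:2 ⇒ L = (1/5, 3/5)
4. G is the centroid of triangle VKU ⇒ G = (1/6, 1/2)
5. Y lies on line LR with LY:YR = 5:3 ⇒ Y = (7/10, 9/40)
through R parallel to GV: direction (-1/6, 1/2); meets UY at E = (28/31, 9/31)
E = U + t·(Y−U) with t = 40/31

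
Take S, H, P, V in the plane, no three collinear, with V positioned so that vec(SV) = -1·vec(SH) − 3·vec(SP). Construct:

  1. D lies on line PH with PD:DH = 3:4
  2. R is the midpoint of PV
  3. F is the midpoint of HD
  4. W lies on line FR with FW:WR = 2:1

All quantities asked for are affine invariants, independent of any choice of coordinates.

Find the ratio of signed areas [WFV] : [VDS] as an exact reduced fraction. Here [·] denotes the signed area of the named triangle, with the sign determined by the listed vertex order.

[WFV]:[VDS] = -5/3

Set S = (0, 0), H = (1, 0), P = (0, 1), V = (-1, -3); any affine frame gives the same invariant.
1. D lies on line PH with PD:DH = 3:4 ⇒ D = (3/7, 4/7)
2. R is the midpoint of PV ⇒ R = (-1/2, -1)
3. F is the midpoint of HD ⇒ F = (5/7, 2/7)
4. W lies on line FR with FW:WR = 2:1 ⇒ W = (-2/21, -4/7)
2·[WFV] = -25/21, 2·[VDS] = 5/7
[WFV]:[VDS] = -25/21:5/7 = -5/3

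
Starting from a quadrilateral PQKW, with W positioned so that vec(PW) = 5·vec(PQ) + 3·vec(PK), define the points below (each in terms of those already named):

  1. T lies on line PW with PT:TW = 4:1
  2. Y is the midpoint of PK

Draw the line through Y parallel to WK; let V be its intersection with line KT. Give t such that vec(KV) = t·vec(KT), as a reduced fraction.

Assign P = (0, 0), Q = (1, 0), K = (0, 1), W = (5, 3) — the answer is frame-independent, so this choice is without loss of generality.
1. T lies on line PW with PT:TW = 4:1 ⇒ T = (4, 12/5)
2. Y is the midpoint of PK ⇒ Y = (0, 1/2)
through Y parallel to WK: direction (-5, -2); meets KT at V = (10, 9/2)
V = K + t·(T−K) with t = 5/2

t = 5/2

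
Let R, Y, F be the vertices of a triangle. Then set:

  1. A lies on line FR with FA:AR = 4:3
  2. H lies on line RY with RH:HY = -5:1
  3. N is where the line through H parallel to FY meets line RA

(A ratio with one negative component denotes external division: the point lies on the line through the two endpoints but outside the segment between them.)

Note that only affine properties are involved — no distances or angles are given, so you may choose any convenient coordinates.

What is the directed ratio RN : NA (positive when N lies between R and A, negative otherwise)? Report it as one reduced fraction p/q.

RN:NA = -35/23

Set R = (0, 0), Y = (1, 0), F = (0, 1); any affine frame gives the same invariant.
1. A lies on line FR with FA:AR = 4:3 ⇒ A = (0, 3/7)
2. H lies on line RY with RH:HY = -5:1 ⇒ H = (5/4, 0)
3. N is where the line through H parallel to FY meets line RA ⇒ N = (0, 5/4)
N = R + t·(A−R) with t = 35/12, so RN:NA = t:(1−t) = 35/12:-23/12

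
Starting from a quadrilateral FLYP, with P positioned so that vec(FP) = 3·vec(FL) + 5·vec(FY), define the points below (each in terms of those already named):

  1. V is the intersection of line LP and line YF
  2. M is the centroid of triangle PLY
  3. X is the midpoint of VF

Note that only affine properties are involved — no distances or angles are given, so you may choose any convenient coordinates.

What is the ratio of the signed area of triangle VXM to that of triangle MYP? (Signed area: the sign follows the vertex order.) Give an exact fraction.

Choose coordinates F = (0, 0), L = (1, 0), Y = (0, 1), P = (3, 5).
1. V is the intersection of line LP and line YF ⇒ V = (0, -5/2)
2. M is the centroid of triangle PLY ⇒ M = (4/3, 2)
3. X is the midpoint of VF ⇒ X = (0, -5/4)
2·[VXM] = -5/3, 2·[MYP] = -7/3
[VXM]:[MYP] = -5/3:-7/3 = 5/7

[VXM]:[MYP] = 5/7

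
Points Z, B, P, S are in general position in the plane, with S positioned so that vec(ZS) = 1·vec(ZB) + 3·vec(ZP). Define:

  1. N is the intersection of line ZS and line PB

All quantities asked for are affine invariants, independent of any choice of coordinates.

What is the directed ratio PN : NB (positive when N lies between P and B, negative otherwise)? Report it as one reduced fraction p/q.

PN:NB = 1/3

Choose coordinates Z = (0, 0), B = (1, 0), P = (0, 1), S = (1, 3).
1. N is the intersection of line ZS and line PB ⇒ N = (1/4, 3/4)
N = P + t·(B−P) with t = 1/4, so PN:NB = t:(1−t) = 1/4:3/4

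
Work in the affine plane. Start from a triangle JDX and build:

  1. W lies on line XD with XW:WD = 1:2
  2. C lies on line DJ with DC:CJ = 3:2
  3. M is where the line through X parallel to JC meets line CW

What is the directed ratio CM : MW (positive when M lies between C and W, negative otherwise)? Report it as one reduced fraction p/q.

Set J = (0, 0), D = (1, 0), X = (0, 1); any affine frame gives the same invariant.
1. W lies on line XD with XW:WD = 1:2 ⇒ W = (1/3, 2/3)
2. C lies on line DJ with DC:CJ = 3:2 ⇒ C = (2/5, 0)
3. M is where the line through X parallel to JC meets line CW ⇒ M = (3/10, 1)
M = C + t·(W−C) with t = 3/2, so CM:MW = t:(1−t) = 3/2:-1/2

CM:MW = -3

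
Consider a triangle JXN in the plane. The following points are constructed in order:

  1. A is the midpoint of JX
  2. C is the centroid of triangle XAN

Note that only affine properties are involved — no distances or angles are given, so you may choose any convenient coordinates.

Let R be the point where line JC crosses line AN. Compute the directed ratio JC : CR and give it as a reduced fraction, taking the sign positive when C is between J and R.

JC:CR = -4

Assign J = (0, 0), X = (1, 0), N = (0, 1) — the answer is frame-independent, so this choice is without loss of generality.
1. A is the midpoint of JX ⇒ A = (1/2, 0)
2. C is the centroid of triangle XAN ⇒ C = (1/2, 1/3)
line JC meets AN at R = (3/8, 1/4)
C = J + t·(R−J) with t = 4/3, so JC:CR = 4/3:-1/3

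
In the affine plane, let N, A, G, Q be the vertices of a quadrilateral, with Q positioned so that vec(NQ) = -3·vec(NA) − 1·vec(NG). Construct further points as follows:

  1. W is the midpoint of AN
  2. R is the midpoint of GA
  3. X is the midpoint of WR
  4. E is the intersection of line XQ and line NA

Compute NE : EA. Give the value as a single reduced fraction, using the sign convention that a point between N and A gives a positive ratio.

NE:EA = -1/6

Set N = (0, 0), A = (1, 0), G = (0, 1), Q = (-3, -1); any affine frame gives the same invariant.
1. W is the midpoint of AN ⇒ W = (1/2, 0)
2. R is the midpoint of GA ⇒ R = (1/2, 1/2)
3. X is the midpoint of WR ⇒ X = (1/2, 1/4)
4. E is the intersection of line XQ and line NA ⇒ E = (-1/5, 0)
E = N + t·(A−N) with t = -1/5, so NE:EA = t:(1−t) = -1/5:6/5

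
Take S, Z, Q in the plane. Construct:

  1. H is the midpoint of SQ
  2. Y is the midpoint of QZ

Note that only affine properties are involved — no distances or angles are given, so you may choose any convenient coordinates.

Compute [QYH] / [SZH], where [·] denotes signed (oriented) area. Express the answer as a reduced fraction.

Work in coordinates with S = (0, 0), Z = (1, 0), Q = (0, 1).
1. H is the midpoint of SQ ⇒ H = (0, 1/2)
2. Y is the midpoint of QZ ⇒ Y = (1/2, 1/2)
2·[QYH] = -1/4, 2·[SZH] = 1/2
[QYH]:[SZH] = -1/4:1/2 = -1/2

[QYH]:[SZH] = -1/2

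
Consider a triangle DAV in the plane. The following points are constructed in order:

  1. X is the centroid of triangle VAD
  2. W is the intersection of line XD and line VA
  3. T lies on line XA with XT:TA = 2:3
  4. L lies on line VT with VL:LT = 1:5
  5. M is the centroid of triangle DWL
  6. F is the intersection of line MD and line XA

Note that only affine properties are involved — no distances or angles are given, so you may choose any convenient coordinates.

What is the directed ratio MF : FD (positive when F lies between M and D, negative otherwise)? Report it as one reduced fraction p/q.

MF:FD = 1/9

Assign D = (0, 0), A = (1, 0), V = (0, 1) — the answer is frame-independent, so this choice is without loss of generality.
1. X is the centroid of triangle VAD ⇒ X = (1/3, 1/3)
2. W is the intersection of line XD and line VA ⇒ W = (1/2, 1/2)
3. T lies on line XA with XT:TA = 2:3 ⇒ T = (3/5, 1/5)
4. L lies on line VT with VL:LT = 1:5 ⇒ L = (1/10, 13/15)
5. M is the centroid of triangle DWL ⇒ M = (1/5, 41/90)
6. F is the intersection of line MD and line XA ⇒ F = (9/50, 41/100)
F = M + t·(D−M) with t = 1/10, so MF:FD = t:(1−t) = 1/10:9/10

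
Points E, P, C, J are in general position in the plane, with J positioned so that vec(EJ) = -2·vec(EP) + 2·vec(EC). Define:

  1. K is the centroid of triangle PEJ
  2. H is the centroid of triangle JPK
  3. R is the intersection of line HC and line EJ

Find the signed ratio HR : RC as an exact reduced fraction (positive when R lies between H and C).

HR:RC = -4/9

Set E = (0, 0), P = (1, 0), C = (0, 1), J = (-2, 2); any affine frame gives the same invariant.
1. K is the centroid of triangle PEJ ⇒ K = (-1/3, 2/3)
2. H is the centroid of triangle JPK ⇒ H = (-4/9, 8/9)
3. R is the intersection of line HC and line EJ ⇒ R = (-4/5, 4/5)
R = H + t·(C−H) with t = -4/5, so HR:RC = t:(1−t) = -4/5:9/5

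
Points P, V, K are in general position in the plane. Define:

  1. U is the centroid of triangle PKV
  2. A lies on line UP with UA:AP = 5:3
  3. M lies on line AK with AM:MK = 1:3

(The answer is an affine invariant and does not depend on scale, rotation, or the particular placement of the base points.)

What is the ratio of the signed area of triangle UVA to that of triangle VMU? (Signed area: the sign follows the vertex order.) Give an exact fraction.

[UVA]:[VMU] = 20/7

Assign P = (0, 0), V = (1, 0), K = (0, 1) — the answer is frame-independent, so this choice is without loss of generality.
1. U is the centroid of triangle PKV ⇒ U = (1/3, 1/3)
2. A lies on line UP with UA:AP = 5:3 ⇒ A = (1/8, 1/8)
3. M lies on line AK with AM:MK = 1:3 ⇒ M = (3/32, 11/32)
2·[UVA] = -5/24, 2·[VMU] = -7/96
[UVA]:[VMU] = -5/24:-7/96 = 20/7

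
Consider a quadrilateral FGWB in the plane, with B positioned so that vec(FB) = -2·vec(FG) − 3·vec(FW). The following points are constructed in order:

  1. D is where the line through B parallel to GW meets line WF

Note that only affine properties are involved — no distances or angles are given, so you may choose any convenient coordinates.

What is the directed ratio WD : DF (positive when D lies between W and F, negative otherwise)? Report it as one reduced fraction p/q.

Set F = (0, 0), G = (1, 0), W = (0, 1), B = (-2, -3); any affine frame gives the same invariant.
1. D is where the line through B parallel to GW meets line WF ⇒ D = (0, -5)
D = W + t·(F−W) with t = 6, so WD:DF = t:(1−t) = 6:-5

WD:DF = -6/5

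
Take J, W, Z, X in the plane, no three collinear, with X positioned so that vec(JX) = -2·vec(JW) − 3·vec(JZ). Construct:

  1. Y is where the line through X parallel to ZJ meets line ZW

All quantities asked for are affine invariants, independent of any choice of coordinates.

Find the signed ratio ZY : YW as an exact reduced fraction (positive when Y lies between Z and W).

ZY:YW = -2/3

Work in coordinates with J = (0, 0), W = (1, 0), Z = (0, 1), X = (-2, -3).
1. Y is where the line through X parallel to ZJ meets line ZW ⇒ Y = (-2, 3)
Y = Z + t·(W−Z) with t = -2, so ZY:YW = t:(1−t) = -2:3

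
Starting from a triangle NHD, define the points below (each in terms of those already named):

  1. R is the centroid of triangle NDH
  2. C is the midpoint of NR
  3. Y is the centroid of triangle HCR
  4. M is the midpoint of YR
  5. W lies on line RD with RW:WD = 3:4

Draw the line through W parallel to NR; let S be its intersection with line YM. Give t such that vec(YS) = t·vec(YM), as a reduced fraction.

t = 32/7

Set N = (0, 0), H = (1, 0), D = (0, 1); any affine frame gives the same invariant.
1. R is the centroid of triangle NDH ⇒ R = (1/3, 1/3)
2. C is the midpoint of NR ⇒ C = (1/6, 1/6)
3. Y is the centroid of triangle HCR ⇒ Y = (1/2, 1/6)
4. M is the midpoint of YR ⇒ M = (5/12, 1/4)
5. W lies on line RD with RW:WD = 3:4 ⇒ W = (4/21, 13/21)
through W parallel to NR: direction (1/3, 1/3); meets YM at S = (5/42, 23/42)
S = Y + t·(M−Y) with t = 32/7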